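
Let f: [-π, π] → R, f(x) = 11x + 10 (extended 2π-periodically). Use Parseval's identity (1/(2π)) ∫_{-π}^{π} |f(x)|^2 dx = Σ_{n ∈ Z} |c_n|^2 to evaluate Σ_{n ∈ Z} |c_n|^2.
Σ |c_n|^2 = 121π^2/3 + 100

Expand and integrate term by term over [-π, π]:
  ∫ (11x)^2 dx = 121·(2π^3/3); ∫ 2·11·(10)·x dx = 0 (odd integrand); ∫ 10^2 dx = 100·2π.
So (1/(2π)) ∫_{-π}^{π} (11x + 10)^2 dx = 121π^2/3 + 100 = 121π^2/3 + 100.
Parseval ⇒ Σ |c_n|^2 = 121π^2/3 + 100.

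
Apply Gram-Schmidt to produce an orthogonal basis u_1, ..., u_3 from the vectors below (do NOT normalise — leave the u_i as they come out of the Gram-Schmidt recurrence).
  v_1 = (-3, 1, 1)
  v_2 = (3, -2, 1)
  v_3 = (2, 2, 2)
Orthogonal basis:
  u_1 = (-3, 1, 1)
  u_2 = (3/11, -12/11, 21/11)
  u_3 = (4/3, 8/3, 4/3)

Apply the Gram-Schmidt recurrence
  u_1 = v_1
  u_i = v_i − Σ_{j<i} ((v_i · u_j) / (u_j · u_j)) · u_j.

Step by step this gives:
  u_1 = (-3, 1, 1)
  u_2 = (3/11, -12/11, 21/11)
  u_3 = (4/3, 8/3, 4/3)

Orthogonality check:
  u_2 · u_1 = 0 (should be 0)
  u_3 · u_1 = 0 (should be 0)
  u_3 · u_2 = 0 (should be 0)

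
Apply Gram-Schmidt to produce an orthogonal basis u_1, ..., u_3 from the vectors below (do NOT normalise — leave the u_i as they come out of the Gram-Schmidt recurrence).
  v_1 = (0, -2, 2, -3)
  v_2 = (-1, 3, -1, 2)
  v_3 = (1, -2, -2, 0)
Orthogonal basis:
  u_1 = (0, -2, 2, -3)
  u_2 = (-1, 23/17, 11/17, -8/17)
  u_3 = (-26/59, -3/59, -63/59, -40/59)

Apply the Gram-Schmidt recurrence
  u_1 = v_1
  u_i = v_i − Σ_{j<i} ((v_i · u_j) / (u_j · u_j)) · u_j.

Step by step this gives:
  u_1 = (0, -2, 2, -3)
  u_2 = (-1, 23/17, 11/17, -8/17)
  u_3 = (-26/59, -3/59, -63/59, -40/59)

Orthogonality check:
  u_2 · u_1 = 0 (should be 0)
  u_3 · u_1 = 0 (should be 0)
  u_3 · u_2 = 0 (should be 0)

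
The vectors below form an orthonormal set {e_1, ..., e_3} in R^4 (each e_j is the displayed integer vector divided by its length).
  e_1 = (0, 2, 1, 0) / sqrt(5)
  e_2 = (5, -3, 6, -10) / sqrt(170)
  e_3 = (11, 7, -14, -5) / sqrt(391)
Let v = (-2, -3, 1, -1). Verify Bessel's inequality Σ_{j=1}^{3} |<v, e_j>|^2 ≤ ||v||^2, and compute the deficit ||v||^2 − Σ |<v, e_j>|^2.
Σ |<v, e_j>|^2 = 609/46; ||v||^2 = 15; deficit = 81/46

Write each e_j = u_j / sqrt(<u_j, u_j>) where u_j is the displayed integer vector. Then <v, e_j> = <v, u_j> / sqrt(<u_j, u_j>), so |<v, e_j>|^2 = <v, u_j>^2 / <u_j, u_j>.
Coefficients: <v, e_1> = -5/sqrt(5), <v, e_2> = 15/sqrt(170), <v, e_3> = -52/sqrt(391).
Square and sum: Σ |<v, e_j>|^2 = 609/46.
Compute ||v||^2 = v·v = 15.
Deficit = 15 − 609/46 = 81/46 ≥ 0, confirming Bessel's inequality. (The deficit equals ||v − Σ <v,e_j> e_j||^2, the squared distance from v to span{e_j}.)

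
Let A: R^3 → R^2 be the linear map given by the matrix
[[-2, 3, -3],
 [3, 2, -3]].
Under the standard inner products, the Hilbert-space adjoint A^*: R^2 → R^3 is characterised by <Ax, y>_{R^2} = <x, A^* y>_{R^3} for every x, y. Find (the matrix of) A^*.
A^* = A^T =
[[-2, 3],
 [3, 2],
 [-3, -3]]

For real matrices with standard dot products, the defining identity <Ax, y> = <x, A^* y> gives (Ax)^T y = x^T (A^*) y, i.e. x^T A^T y = x^T (A^*) y. Since this holds for all x, y, we must have A^* = A^T. Therefore
A^* =
[[-2, 3],
 [3, 2],
 [-3, -3]].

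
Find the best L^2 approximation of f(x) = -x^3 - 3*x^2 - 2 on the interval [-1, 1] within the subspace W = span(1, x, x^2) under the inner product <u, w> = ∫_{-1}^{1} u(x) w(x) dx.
g(x) = -3*x^2 - 3*x/5 - 2

The best approximation g ∈ W is the orthogonal projection of f onto W. Writing g = a_0 + a_1 x + a_2 x^2, the coefficients solve the normal equations G · a = b where
  G_{ij} = <φ_i, φ_j> and b_i = <f, φ_i>, with φ_0 = 1, φ_1 = x, φ_2 = x^2.
G =
  [2, 0, 2/3]
  [0, 2/3, 0]
  [2/3, 0, 2/5],
b = (-6, -2/5, -38/15).
Solving gives a_0 = -2, a_1 = -3/5, a_2 = -3, so
  g(x) = -3*x^2 - 3*x/5 - 2.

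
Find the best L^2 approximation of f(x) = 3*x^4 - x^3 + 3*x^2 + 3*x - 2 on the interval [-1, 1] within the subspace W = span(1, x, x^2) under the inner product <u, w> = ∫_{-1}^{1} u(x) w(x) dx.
g(x) = 39*x^2/7 + 12*x/5 - 79/35

The best approximation g ∈ W is the orthogonal projection of f onto W. Writing g = a_0 + a_1 x + a_2 x^2, the coefficients solve the normal equations G · a = b where
  G_{ij} = <φ_i, φ_j> and b_i = <f, φ_i>, with φ_0 = 1, φ_1 = x, φ_2 = x^2.
G =
  [2, 0, 2/3]
  [0, 2/3, 0]
  [2/3, 0, 2/5],
b = (-4/5, 8/5, 76/105).
Solving gives a_0 = -79/35, a_1 = 12/5, a_2 = 39/7, so
  g(x) = 39*x^2/7 + 12*x/5 - 79/35.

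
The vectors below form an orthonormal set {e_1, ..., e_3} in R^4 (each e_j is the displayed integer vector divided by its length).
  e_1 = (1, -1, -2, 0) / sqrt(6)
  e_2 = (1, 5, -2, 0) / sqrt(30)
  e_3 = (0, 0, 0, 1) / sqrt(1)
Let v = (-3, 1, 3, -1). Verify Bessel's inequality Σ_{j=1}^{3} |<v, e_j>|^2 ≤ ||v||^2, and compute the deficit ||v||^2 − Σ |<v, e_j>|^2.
Σ |<v, e_j>|^2 = 91/5; ||v||^2 = 20; deficit = 9/5

Write each e_j = u_j / sqrt(<u_j, u_j>) where u_j is the displayed integer vector. Then <v, e_j> = <v, u_j> / sqrt(<u_j, u_j>), so |<v, e_j>|^2 = <v, u_j>^2 / <u_j, u_j>.
Coefficients: <v, e_1> = -10/sqrt(6), <v, e_2> = -4/sqrt(30), <v, e_3> = -1/sqrt(1).
Square and sum: Σ |<v, e_j>|^2 = 91/5.
Compute ||v||^2 = v·v = 20.
Deficit = 20 − 91/5 = 9/5 ≥ 0, confirming Bessel's inequality. (The deficit equals ||v − Σ <v,e_j> e_j||^2, the squared distance from v to span{e_j}.)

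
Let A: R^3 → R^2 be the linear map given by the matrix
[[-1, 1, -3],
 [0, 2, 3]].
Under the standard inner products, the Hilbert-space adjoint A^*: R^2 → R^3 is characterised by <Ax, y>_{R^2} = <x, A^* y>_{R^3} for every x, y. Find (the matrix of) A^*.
A^* = A^T =
[[-1, 0],
 [1, 2],
 [-3, 3]]

For real matrices with standard dot products, the defining identity <Ax, y> = <x, A^* y> gives (Ax)^T y = x^T (A^*) y, i.e. x^T A^T y = x^T (A^*) y. Since this holds for all x, y, we must have A^* = A^T. Therefore
A^* =
[[-1, 0],
 [1, 2],
 [-3, 3]].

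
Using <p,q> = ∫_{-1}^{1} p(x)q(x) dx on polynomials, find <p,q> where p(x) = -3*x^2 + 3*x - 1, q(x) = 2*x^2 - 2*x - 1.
<p,q> = -56/15

Expand the product: p(x)·q(x) = -6*x^4 + 12*x^3 - 5*x^2 - x + 1.
∫_{-1}^{1} of each monomial x^k gives [2/(k+1) if k even, 0 if k odd]. Integrating term-by-term (or equivalently evaluating the antiderivative F(x) = -6*x^5/5 + 3*x^4 - 5*x^3/3 - x^2/2 + x at the endpoints):
  F(1) − F(−1) = 19/30 − (131/30) = -56/15.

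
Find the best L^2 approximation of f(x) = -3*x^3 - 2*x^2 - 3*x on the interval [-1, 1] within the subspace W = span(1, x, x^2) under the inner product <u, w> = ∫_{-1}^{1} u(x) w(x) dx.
g(x) = -2*x^2 - 24*x/5

The best approximation g ∈ W is the orthogonal projection of f onto W. Writing g = a_0 + a_1 x + a_2 x^2, the coefficients solve the normal equations G · a = b where
  G_{ij} = <φ_i, φ_j> and b_i = <f, φ_i>, with φ_0 = 1, φ_1 = x, φ_2 = x^2.
G =
  [2, 0, 2/3]
  [0, 2/3, 0]
  [2/3, 0, 2/5],
b = (-4/3, -16/5, -4/5).
Solving gives a_0 = 0, a_1 = -24/5, a_2 = -2, so
  g(x) = -2*x^2 - 24*x/5.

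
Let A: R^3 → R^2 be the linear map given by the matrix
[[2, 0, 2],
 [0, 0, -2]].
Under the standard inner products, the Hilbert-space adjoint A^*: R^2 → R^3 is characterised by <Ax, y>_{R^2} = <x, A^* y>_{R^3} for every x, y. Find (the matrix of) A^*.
A^* = A^T =
[[2, 0],
 [0, 0],
 [2, -2]]

For real matrices with standard dot products, the defining identity <Ax, y> = <x, A^* y> gives (Ax)^T y = x^T (A^*) y, i.e. x^T A^T y = x^T (A^*) y. Since this holds for all x, y, we must have A^* = A^T. Therefore
A^* =
[[2, 0],
 [0, 0],
 [2, -2]].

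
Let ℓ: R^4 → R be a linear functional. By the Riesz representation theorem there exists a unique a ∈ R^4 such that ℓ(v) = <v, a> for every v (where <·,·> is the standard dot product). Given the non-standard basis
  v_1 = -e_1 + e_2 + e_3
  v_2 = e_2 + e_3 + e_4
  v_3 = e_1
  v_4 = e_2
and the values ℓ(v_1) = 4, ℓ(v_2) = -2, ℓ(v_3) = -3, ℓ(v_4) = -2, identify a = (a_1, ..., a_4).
a = (-3, -2, 3, -3)

Write a = (a_1, ..., a_4) in the standard basis. For each basis vector v_i, ℓ(v_i) = <v_i, a> is a linear equation in the a_j's. Collect the n equations into a matrix system V a = ℓ, where row i of V is v_i (expressed in the standard basis). Since V is invertible (lower-triangular with 1s on the diagonal, up to permutation), solve by back-substitution:
  V =
[[-1, 1, 1, 0],
 [0, 1, 1, 1],
 [1, 0, 0, 0],
 [0, 1, 0, 0]]
  V a = (4, -2, -3, -2)
Solving gives a = (-3, -2, 3, -3).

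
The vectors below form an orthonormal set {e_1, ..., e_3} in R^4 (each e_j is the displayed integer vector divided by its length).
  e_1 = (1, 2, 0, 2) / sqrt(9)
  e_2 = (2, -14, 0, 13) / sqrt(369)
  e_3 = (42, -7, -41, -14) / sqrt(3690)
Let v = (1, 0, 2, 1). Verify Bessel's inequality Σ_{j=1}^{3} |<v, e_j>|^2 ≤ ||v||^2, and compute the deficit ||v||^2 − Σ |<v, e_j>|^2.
Σ |<v, e_j>|^2 = 12/5; ||v||^2 = 6; deficit = 18/5

Write each e_j = u_j / sqrt(<u_j, u_j>) where u_j is the displayed integer vector. Then <v, e_j> = <v, u_j> / sqrt(<u_j, u_j>), so |<v, e_j>|^2 = <v, u_j>^2 / <u_j, u_j>.
Coefficients: <v, e_1> = 3/sqrt(9), <v, e_2> = 15/sqrt(369), <v, e_3> = -54/sqrt(3690).
Square and sum: Σ |<v, e_j>|^2 = 12/5.
Compute ||v||^2 = v·v = 6.
Deficit = 6 − 12/5 = 18/5 ≥ 0, confirming Bessel's inequality. (The deficit equals ||v − Σ <v,e_j> e_j||^2, the squared distance from v to span{e_j}.)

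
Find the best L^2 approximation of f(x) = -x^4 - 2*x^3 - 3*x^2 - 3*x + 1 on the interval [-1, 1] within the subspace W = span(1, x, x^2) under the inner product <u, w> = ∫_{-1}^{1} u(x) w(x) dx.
g(x) = -27*x^2/7 - 21*x/5 + 38/35

The best approximation g ∈ W is the orthogonal projection of f onto W. Writing g = a_0 + a_1 x + a_2 x^2, the coefficients solve the normal equations G · a = b where
  G_{ij} = <φ_i, φ_j> and b_i = <f, φ_i>, with φ_0 = 1, φ_1 = x, φ_2 = x^2.
G =
  [2, 0, 2/3]
  [0, 2/3, 0]
  [2/3, 0, 2/5],
b = (-2/5, -14/5, -86/105).
Solving gives a_0 = 38/35, a_1 = -21/5, a_2 = -27/7, so
  g(x) = -27*x^2/7 - 21*x/5 + 38/35.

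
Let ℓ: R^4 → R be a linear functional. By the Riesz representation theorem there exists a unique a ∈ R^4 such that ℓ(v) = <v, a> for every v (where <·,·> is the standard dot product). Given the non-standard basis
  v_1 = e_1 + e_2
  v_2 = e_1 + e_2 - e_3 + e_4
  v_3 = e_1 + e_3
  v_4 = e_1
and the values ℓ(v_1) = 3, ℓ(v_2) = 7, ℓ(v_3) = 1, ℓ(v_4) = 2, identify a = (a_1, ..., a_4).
a = (2, 1, -1, 3)

Write a = (a_1, ..., a_4) in the standard basis. For each basis vector v_i, ℓ(v_i) = <v_i, a> is a linear equation in the a_j's. Collect the n equations into a matrix system V a = ℓ, where row i of V is v_i (expressed in the standard basis). Since V is invertible (lower-triangular with 1s on the diagonal, up to permutation), solve by back-substitution:
  V =
[[1, 1, 0, 0],
 [1, 1, -1, 1],
 [1, 0, 1, 0],
 [1, 0, 0, 0]]
  V a = (3, 7, 1, 2)
Solving gives a = (2, 1, -1, 3).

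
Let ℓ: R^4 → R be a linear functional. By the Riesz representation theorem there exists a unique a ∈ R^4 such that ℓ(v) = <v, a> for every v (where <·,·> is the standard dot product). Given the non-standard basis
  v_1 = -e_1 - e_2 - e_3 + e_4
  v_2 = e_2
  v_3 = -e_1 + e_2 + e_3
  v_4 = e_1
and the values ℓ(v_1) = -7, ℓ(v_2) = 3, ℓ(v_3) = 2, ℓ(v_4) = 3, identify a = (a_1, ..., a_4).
a = (3, 3, 2, 1)

Write a = (a_1, ..., a_4) in the standard basis. For each basis vector v_i, ℓ(v_i) = <v_i, a> is a linear equation in the a_j's. Collect the n equations into a matrix system V a = ℓ, where row i of V is v_i (expressed in the standard basis). Since V is invertible (lower-triangular with 1s on the diagonal, up to permutation), solve by back-substitution:
  V =
[[-1, -1, -1, 1],
 [0, 1, 0, 0],
 [-1, 1, 1, 0],
 [1, 0, 0, 0]]
  V a = (-7, 3, 2, 3)
Solving gives a = (3, 3, 2, 1).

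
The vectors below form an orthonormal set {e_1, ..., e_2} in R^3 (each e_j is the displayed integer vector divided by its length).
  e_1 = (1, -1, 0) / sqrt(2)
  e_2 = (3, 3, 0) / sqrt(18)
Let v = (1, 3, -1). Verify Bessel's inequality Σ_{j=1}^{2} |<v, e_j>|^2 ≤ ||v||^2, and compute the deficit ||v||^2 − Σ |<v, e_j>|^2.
Σ |<v, e_j>|^2 = 10; ||v||^2 = 11; deficit = 1

Write each e_j = u_j / sqrt(<u_j, u_j>) where u_j is the displayed integer vector. Then <v, e_j> = <v, u_j> / sqrt(<u_j, u_j>), so |<v, e_j>|^2 = <v, u_j>^2 / <u_j, u_j>.
Coefficients: <v, e_1> = -2/sqrt(2), <v, e_2> = 12/sqrt(18).
Square and sum: Σ |<v, e_j>|^2 = 10.
Compute ||v||^2 = v·v = 11.
Deficit = 11 − 10 = 1 ≥ 0, confirming Bessel's inequality. (The deficit equals ||v − Σ <v,e_j> e_j||^2, the squared distance from v to span{e_j}.)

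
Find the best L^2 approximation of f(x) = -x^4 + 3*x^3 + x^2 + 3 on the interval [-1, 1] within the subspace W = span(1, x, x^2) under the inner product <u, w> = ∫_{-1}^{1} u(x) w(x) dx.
g(x) = x^2/7 + 9*x/5 + 108/35

The best approximation g ∈ W is the orthogonal projection of f onto W. Writing g = a_0 + a_1 x + a_2 x^2, the coefficients solve the normal equations G · a = b where
  G_{ij} = <φ_i, φ_j> and b_i = <f, φ_i>, with φ_0 = 1, φ_1 = x, φ_2 = x^2.
G =
  [2, 0, 2/3]
  [0, 2/3, 0]
  [2/3, 0, 2/5],
b = (94/15, 6/5, 74/35).
Solving gives a_0 = 108/35, a_1 = 9/5, a_2 = 1/7, so
  g(x) = x^2/7 + 9*x/5 + 108/35.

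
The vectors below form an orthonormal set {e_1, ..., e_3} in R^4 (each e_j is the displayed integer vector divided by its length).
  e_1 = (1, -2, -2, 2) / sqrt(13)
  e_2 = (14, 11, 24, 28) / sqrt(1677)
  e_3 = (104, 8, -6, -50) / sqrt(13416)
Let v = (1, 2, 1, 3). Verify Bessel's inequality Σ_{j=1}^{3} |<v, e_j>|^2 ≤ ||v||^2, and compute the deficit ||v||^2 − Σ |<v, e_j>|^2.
Σ |<v, e_j>|^2 = 163/13; ||v||^2 = 15; deficit = 32/13

Write each e_j = u_j / sqrt(<u_j, u_j>) where u_j is the displayed integer vector. Then <v, e_j> = <v, u_j> / sqrt(<u_j, u_j>), so |<v, e_j>|^2 = <v, u_j>^2 / <u_j, u_j>.
Coefficients: <v, e_1> = 1/sqrt(13), <v, e_2> = 144/sqrt(1677), <v, e_3> = -36/sqrt(13416).
Square and sum: Σ |<v, e_j>|^2 = 163/13.
Compute ||v||^2 = v·v = 15.
Deficit = 15 − 163/13 = 32/13 ≥ 0, confirming Bessel's inequality. (The deficit equals ||v − Σ <v,e_j> e_j||^2, the squared distance from v to span{e_j}.)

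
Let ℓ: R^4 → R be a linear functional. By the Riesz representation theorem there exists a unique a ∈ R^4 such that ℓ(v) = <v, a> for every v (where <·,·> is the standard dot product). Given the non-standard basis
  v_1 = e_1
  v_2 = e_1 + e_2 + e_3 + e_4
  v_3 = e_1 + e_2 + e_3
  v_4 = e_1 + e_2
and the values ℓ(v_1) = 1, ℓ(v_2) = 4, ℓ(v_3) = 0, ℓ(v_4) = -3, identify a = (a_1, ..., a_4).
a = (1, -4, 3, 4)

Write a = (a_1, ..., a_4) in the standard basis. For each basis vector v_i, ℓ(v_i) = <v_i, a> is a linear equation in the a_j's. Collect the n equations into a matrix system V a = ℓ, where row i of V is v_i (expressed in the standard basis). Since V is invertible (lower-triangular with 1s on the diagonal, up to permutation), solve by back-substitution:
  V =
[[1, 0, 0, 0],
 [1, 1, 1, 1],
 [1, 1, 1, 0],
 [1, 1, 0, 0]]
  V a = (1, 4, 0, -3)
Solving gives a = (1, -4, 3, 4).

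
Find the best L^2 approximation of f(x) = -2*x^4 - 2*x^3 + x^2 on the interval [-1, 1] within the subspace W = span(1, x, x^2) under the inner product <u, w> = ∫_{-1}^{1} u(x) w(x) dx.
g(x) = -5*x^2/7 - 6*x/5 + 6/35

The best approximation g ∈ W is the orthogonal projection of f onto W. Writing g = a_0 + a_1 x + a_2 x^2, the coefficients solve the normal equations G · a = b where
  G_{ij} = <φ_i, φ_j> and b_i = <f, φ_i>, with φ_0 = 1, φ_1 = x, φ_2 = x^2.
G =
  [2, 0, 2/3]
  [0, 2/3, 0]
  [2/3, 0, 2/5],
b = (-2/15, -4/5, -6/35).
Solving gives a_0 = 6/35, a_1 = -6/5, a_2 = -5/7, so
  g(x) = -5*x^2/7 - 6*x/5 + 6/35.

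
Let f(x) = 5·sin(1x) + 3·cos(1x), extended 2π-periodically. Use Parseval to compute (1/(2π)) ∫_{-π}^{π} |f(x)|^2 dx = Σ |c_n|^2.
Σ |c_n|^2 = 17

Expand |f|^2 and use orthogonality of {sin(nx), cos(mx)} on [-π, π]:
  ∫_{-π}^{π} sin(nx)^2 dx = π, ∫ cos(mx)^2 dx = π, and cross terms integrate to 0.
So ∫_{-π}^{π} f(x)^2 dx = 5^2 · π + 3^2 · π = (25 + 9)π.
Divide by 2π: (25 + 9)/2 = 17.
By Parseval, this equals Σ |c_n|^2.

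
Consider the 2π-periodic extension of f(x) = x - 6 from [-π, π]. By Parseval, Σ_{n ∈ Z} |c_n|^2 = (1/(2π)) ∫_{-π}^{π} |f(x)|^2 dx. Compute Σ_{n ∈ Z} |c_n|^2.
Σ |c_n|^2 = π^2/3 + 36

Expand and integrate term by term over [-π, π]:
  ∫ (x)^2 dx = 1·(2π^3/3); ∫ 2·1·(-6)·x dx = 0 (odd integrand); ∫ (-6)^2 dx = 36·2π.
So (1/(2π)) ∫_{-π}^{π} (x - 6)^2 dx = 1π^2/3 + 36 = π^2/3 + 36.
Parseval ⇒ Σ |c_n|^2 = π^2/3 + 36.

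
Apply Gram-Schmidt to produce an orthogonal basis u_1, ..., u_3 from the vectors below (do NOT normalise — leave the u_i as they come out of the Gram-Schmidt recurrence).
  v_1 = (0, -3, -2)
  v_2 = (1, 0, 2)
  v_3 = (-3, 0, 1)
Orthogonal basis:
  u_1 = (0, -3, -2)
  u_2 = (1, -12/13, 18/13)
  u_3 = (-18/7, -6/7, 9/7)

Apply the Gram-Schmidt recurrence
  u_1 = v_1
  u_i = v_i − Σ_{j<i} ((v_i · u_j) / (u_j · u_j)) · u_j.

Step by step this gives:
  u_1 = (0, -3, -2)
  u_2 = (1, -12/13, 18/13)
  u_3 = (-18/7, -6/7, 9/7)

Orthogonality check:
  u_2 · u_1 = 0 (should be 0)
  u_3 · u_1 = 0 (should be 0)
  u_3 · u_2 = 0 (should be 0)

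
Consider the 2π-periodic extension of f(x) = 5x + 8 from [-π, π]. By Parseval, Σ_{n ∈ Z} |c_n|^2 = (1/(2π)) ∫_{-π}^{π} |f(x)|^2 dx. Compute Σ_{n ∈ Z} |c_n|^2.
Σ |c_n|^2 = 25π^2/3 + 64

Expand and integrate term by term over [-π, π]:
  ∫ (5x)^2 dx = 25·(2π^3/3); ∫ 2·5·(8)·x dx = 0 (odd integrand); ∫ 8^2 dx = 64·2π.
So (1/(2π)) ∫_{-π}^{π} (5x + 8)^2 dx = 25π^2/3 + 64 = 25π^2/3 + 64.
Parseval ⇒ Σ |c_n|^2 = 25π^2/3 + 64.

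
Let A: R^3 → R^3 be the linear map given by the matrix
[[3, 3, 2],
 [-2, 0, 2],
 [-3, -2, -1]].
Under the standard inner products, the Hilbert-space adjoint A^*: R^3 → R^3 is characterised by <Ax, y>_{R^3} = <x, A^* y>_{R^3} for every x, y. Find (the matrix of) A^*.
A^* = A^T =
[[3, -2, -3],
 [3, 0, -2],
 [2, 2, -1]]

For real matrices with standard dot products, the defining identity <Ax, y> = <x, A^* y> gives (Ax)^T y = x^T (A^*) y, i.e. x^T A^T y = x^T (A^*) y. Since this holds for all x, y, we must have A^* = A^T. Therefore
A^* =
[[3, -2, -3],
 [3, 0, -2],
 [2, 2, -1]].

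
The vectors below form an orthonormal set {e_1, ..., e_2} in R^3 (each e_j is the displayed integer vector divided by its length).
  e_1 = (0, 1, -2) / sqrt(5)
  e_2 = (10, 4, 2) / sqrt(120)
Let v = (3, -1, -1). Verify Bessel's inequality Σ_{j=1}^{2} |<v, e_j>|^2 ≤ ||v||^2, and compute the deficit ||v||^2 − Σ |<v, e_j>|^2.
Σ |<v, e_j>|^2 = 5; ||v||^2 = 11; deficit = 6

Write each e_j = u_j / sqrt(<u_j, u_j>) where u_j is the displayed integer vector. Then <v, e_j> = <v, u_j> / sqrt(<u_j, u_j>), so |<v, e_j>|^2 = <v, u_j>^2 / <u_j, u_j>.
Coefficients: <v, e_1> = 1/sqrt(5), <v, e_2> = 24/sqrt(120).
Square and sum: Σ |<v, e_j>|^2 = 5.
Compute ||v||^2 = v·v = 11.
Deficit = 11 − 5 = 6 ≥ 0, confirming Bessel's inequality. (The deficit equals ||v − Σ <v,e_j> e_j||^2, the squared distance from v to span{e_j}.)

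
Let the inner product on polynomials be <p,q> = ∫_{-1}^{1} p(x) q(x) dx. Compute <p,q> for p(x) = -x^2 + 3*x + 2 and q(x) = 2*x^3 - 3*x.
<p,q> = -18/5

Expand the product: p(x)·q(x) = -2*x^5 + 6*x^4 + 7*x^3 - 9*x^2 - 6*x.
∫_{-1}^{1} of each monomial x^k gives [2/(k+1) if k even, 0 if k odd]. Integrating term-by-term (or equivalently evaluating the antiderivative F(x) = -x^6/3 + 6*x^5/5 + 7*x^4/4 - 3*x^3 - 3*x^2 at the endpoints):
  F(1) − F(−1) = -203/60 − (13/60) = -18/5.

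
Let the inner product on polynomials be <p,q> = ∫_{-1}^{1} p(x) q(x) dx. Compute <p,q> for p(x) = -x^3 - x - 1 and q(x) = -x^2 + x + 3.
<p,q> = -32/5

Expand the product: p(x)·q(x) = x^5 - x^4 - 2*x^3 - 4*x - 3.
∫_{-1}^{1} of each monomial x^k gives [2/(k+1) if k even, 0 if k odd]. Integrating term-by-term (or equivalently evaluating the antiderivative F(x) = x^6/6 - x^5/5 - x^4/2 - 2*x^2 - 3*x at the endpoints):
  F(1) − F(−1) = -83/15 − (13/15) = -32/5.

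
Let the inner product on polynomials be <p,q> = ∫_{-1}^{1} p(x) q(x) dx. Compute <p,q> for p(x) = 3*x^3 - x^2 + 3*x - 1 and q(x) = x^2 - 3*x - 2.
<p,q> = -16/3

Expand the product: p(x)·q(x) = 3*x^5 - 10*x^4 - 8*x^2 - 3*x + 2.
∫_{-1}^{1} of each monomial x^k gives [2/(k+1) if k even, 0 if k odd]. Integrating term-by-term (or equivalently evaluating the antiderivative F(x) = x^6/2 - 2*x^5 - 8*x^3/3 - 3*x^2/2 + 2*x at the endpoints):
  F(1) − F(−1) = -11/3 − (5/3) = -16/3.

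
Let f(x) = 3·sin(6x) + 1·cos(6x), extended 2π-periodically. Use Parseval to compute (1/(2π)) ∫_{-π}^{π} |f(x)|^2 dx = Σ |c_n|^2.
Σ |c_n|^2 = 5

Expand |f|^2 and use orthogonality of {sin(nx), cos(mx)} on [-π, π]:
  ∫_{-π}^{π} sin(nx)^2 dx = π, ∫ cos(mx)^2 dx = π, and cross terms integrate to 0.
So ∫_{-π}^{π} f(x)^2 dx = 3^2 · π + 1^2 · π = (9 + 1)π.
Divide by 2π: (9 + 1)/2 = 5.
By Parseval, this equals Σ |c_n|^2.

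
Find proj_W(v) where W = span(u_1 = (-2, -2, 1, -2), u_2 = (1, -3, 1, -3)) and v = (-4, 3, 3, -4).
proj_W(v) = (-593/139, -125/139, 121/139, -125/139)

Set up U = [u_1 | ... | u_2] ∈ R^(4×2). The projector onto W = col(U) is P = U (U^T U)^(-1) U^T.
Compute U^T U =
  [13, 11]
  [11, 20],
and U^T v = (13, 2).
Solve U^T U · c = U^T v for the coefficients: c = (238/139, -117/139). The projection is proj_W(v) = U c.
Check: (v - proj_W(v)) · u_1 = 0  (should be 0).
Check: (v - proj_W(v)) · u_2 = 0  (should be 0).
Result: proj_W(v) = (-593/139, -125/139, 121/139, -125/139).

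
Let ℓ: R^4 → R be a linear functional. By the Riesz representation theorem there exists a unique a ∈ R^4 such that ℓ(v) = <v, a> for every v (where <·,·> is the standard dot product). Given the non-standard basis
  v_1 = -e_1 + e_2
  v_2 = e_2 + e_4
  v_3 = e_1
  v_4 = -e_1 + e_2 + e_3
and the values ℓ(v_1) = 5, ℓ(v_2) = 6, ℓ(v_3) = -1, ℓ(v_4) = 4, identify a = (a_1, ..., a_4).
a = (-1, 4, -1, 2)

Write a = (a_1, ..., a_4) in the standard basis. For each basis vector v_i, ℓ(v_i) = <v_i, a> is a linear equation in the a_j's. Collect the n equations into a matrix system V a = ℓ, where row i of V is v_i (expressed in the standard basis). Since V is invertible (lower-triangular with 1s on the diagonal, up to permutation), solve by back-substitution:
  V =
[[-1, 1, 0, 0],
 [0, 1, 0, 1],
 [1, 0, 0, 0],
 [-1, 1, 1, 0]]
  V a = (5, 6, -1, 4)
Solving gives a = (-1, 4, -1, 2).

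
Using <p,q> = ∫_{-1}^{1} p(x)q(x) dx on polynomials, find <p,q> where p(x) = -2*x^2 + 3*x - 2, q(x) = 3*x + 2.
<p,q> = -14/3

Expand the product: p(x)·q(x) = -6*x^3 + 5*x^2 - 4.
∫_{-1}^{1} of each monomial x^k gives [2/(k+1) if k even, 0 if k odd]. Integrating term-by-term (or equivalently evaluating the antiderivative F(x) = -3*x^4/2 + 5*x^3/3 - 4*x at the endpoints):
  F(1) − F(−1) = -23/6 − (5/6) = -14/3.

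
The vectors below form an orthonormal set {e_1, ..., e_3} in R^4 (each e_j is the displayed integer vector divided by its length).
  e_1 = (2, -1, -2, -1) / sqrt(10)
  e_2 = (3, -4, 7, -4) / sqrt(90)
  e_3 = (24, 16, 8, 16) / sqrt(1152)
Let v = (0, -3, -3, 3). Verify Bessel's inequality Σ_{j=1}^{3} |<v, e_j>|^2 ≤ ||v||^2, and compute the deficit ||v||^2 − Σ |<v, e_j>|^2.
Σ |<v, e_j>|^2 = 9; ||v||^2 = 27; deficit = 18

Write each e_j = u_j / sqrt(<u_j, u_j>) where u_j is the displayed integer vector. Then <v, e_j> = <v, u_j> / sqrt(<u_j, u_j>), so |<v, e_j>|^2 = <v, u_j>^2 / <u_j, u_j>.
Coefficients: <v, e_1> = 6/sqrt(10), <v, e_2> = -21/sqrt(90), <v, e_3> = -24/sqrt(1152).
Square and sum: Σ |<v, e_j>|^2 = 9.
Compute ||v||^2 = v·v = 27.
Deficit = 27 − 9 = 18 ≥ 0, confirming Bessel's inequality. (The deficit equals ||v − Σ <v,e_j> e_j||^2, the squared distance from v to span{e_j}.)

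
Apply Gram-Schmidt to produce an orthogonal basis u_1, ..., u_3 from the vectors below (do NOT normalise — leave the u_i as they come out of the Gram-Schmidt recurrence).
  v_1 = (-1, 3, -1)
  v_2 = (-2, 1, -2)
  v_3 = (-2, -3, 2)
Orthogonal basis:
  u_1 = (-1, 3, -1)
  u_2 = (-15/11, -10/11, -15/11)
  u_3 = (-2, 0, 2)

Apply the Gram-Schmidt recurrence
  u_1 = v_1
  u_i = v_i − Σ_{j<i} ((v_i · u_j) / (u_j · u_j)) · u_j.

Step by step this gives:
  u_1 = (-1, 3, -1)
  u_2 = (-15/11, -10/11, -15/11)
  u_3 = (-2, 0, 2)

Orthogonality check:
  u_2 · u_1 = 0 (should be 0)
  u_3 · u_1 = 0 (should be 0)
  u_3 · u_2 = 0 (should be 0)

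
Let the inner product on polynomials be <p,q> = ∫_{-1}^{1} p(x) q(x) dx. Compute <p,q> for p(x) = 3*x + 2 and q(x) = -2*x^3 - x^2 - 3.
<p,q> = -236/15

Expand the product: p(x)·q(x) = -6*x^4 - 7*x^3 - 2*x^2 - 9*x - 6.
∫_{-1}^{1} of each monomial x^k gives [2/(k+1) if k even, 0 if k odd]. Integrating term-by-term (or equivalently evaluating the antiderivative F(x) = -6*x^5/5 - 7*x^4/4 - 2*x^3/3 - 9*x^2/2 - 6*x at the endpoints):
  F(1) − F(−1) = -847/60 − (97/60) = -236/15.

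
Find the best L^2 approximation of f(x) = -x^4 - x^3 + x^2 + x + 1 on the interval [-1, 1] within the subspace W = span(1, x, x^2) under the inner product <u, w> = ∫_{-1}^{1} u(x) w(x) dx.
g(x) = x^2/7 + 2*x/5 + 38/35

The best approximation g ∈ W is the orthogonal projection of f onto W. Writing g = a_0 + a_1 x + a_2 x^2, the coefficients solve the normal equations G · a = b where
  G_{ij} = <φ_i, φ_j> and b_i = <f, φ_i>, with φ_0 = 1, φ_1 = x, φ_2 = x^2.
G =
  [2, 0, 2/3]
  [0, 2/3, 0]
  [2/3, 0, 2/5],
b = (34/15, 4/15, 82/105).
Solving gives a_0 = 38/35, a_1 = 2/5, a_2 = 1/7, so
  g(x) = x^2/7 + 2*x/5 + 38/35.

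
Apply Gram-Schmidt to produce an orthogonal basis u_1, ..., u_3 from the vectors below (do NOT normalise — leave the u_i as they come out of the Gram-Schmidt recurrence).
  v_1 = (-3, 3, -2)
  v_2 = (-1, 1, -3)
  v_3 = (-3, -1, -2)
Orthogonal basis:
  u_1 = (-3, 3, -2)
  u_2 = (7/11, -7/11, -21/11)
  u_3 = (-2, -2, 0)

Apply the Gram-Schmidt recurrence
  u_1 = v_1
  u_i = v_i − Σ_{j<i} ((v_i · u_j) / (u_j · u_j)) · u_j.

Step by step this gives:
  u_1 = (-3, 3, -2)
  u_2 = (7/11, -7/11, -21/11)
  u_3 = (-2, -2, 0)

Orthogonality check:
  u_2 · u_1 = 0 (should be 0)
  u_3 · u_1 = 0 (should be 0)
  u_3 · u_2 = 0 (should be 0)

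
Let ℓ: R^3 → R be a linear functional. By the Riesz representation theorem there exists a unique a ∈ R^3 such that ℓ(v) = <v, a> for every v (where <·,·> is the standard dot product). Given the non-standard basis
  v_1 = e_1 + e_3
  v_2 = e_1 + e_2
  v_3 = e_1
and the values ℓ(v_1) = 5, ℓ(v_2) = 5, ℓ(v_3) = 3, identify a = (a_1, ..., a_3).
a = (3, 2, 2)

Write a = (a_1, ..., a_3) in the standard basis. For each basis vector v_i, ℓ(v_i) = <v_i, a> is a linear equation in the a_j's. Collect the n equations into a matrix system V a = ℓ, where row i of V is v_i (expressed in the standard basis). Since V is invertible (lower-triangular with 1s on the diagonal, up to permutation), solve by back-substitution:
  V =
[[1, 0, 1],
 [1, 1, 0],
 [1, 0, 0]]
  V a = (5, 5, 3)
Solving gives a = (3, 2, 2).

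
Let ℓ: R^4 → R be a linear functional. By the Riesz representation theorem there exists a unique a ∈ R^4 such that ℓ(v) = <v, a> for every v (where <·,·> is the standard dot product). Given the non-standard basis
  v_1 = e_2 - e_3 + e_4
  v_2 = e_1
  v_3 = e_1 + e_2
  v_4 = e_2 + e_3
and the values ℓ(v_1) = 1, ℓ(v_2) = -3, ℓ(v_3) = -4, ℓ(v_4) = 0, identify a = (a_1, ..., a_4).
a = (-3, -1, 1, 3)

Write a = (a_1, ..., a_4) in the standard basis. For each basis vector v_i, ℓ(v_i) = <v_i, a> is a linear equation in the a_j's. Collect the n equations into a matrix system V a = ℓ, where row i of V is v_i (expressed in the standard basis). Since V is invertible (lower-triangular with 1s on the diagonal, up to permutation), solve by back-substitution:
  V =
[[0, 1, -1, 1],
 [1, 0, 0, 0],
 [1, 1, 0, 0],
 [0, 1, 1, 0]]
  V a = (1, -3, -4, 0)
Solving gives a = (-3, -1, 1, 3).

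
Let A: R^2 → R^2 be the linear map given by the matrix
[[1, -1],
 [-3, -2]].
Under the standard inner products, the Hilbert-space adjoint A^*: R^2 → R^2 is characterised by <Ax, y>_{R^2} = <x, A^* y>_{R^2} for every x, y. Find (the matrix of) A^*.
A^* = A^T =
[[1, -3],
 [-1, -2]]

For real matrices with standard dot products, the defining identity <Ax, y> = <x, A^* y> gives (Ax)^T y = x^T (A^*) y, i.e. x^T A^T y = x^T (A^*) y. Since this holds for all x, y, we must have A^* = A^T. Therefore
A^* =
[[1, -3],
 [-1, -2]].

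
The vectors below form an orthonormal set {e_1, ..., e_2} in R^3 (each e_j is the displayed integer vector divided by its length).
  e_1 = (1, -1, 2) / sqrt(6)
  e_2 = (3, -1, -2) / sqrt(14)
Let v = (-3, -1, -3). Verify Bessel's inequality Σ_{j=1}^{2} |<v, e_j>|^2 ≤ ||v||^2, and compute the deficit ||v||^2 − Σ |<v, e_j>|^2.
Σ |<v, e_j>|^2 = 230/21; ||v||^2 = 19; deficit = 169/21

Write each e_j = u_j / sqrt(<u_j, u_j>) where u_j is the displayed integer vector. Then <v, e_j> = <v, u_j> / sqrt(<u_j, u_j>), so |<v, e_j>|^2 = <v, u_j>^2 / <u_j, u_j>.
Coefficients: <v, e_1> = -8/sqrt(6), <v, e_2> = -2/sqrt(14).
Square and sum: Σ |<v, e_j>|^2 = 230/21.
Compute ||v||^2 = v·v = 19.
Deficit = 19 − 230/21 = 169/21 ≥ 0, confirming Bessel's inequality. (The deficit equals ||v − Σ <v,e_j> e_j||^2, the squared distance from v to span{e_j}.)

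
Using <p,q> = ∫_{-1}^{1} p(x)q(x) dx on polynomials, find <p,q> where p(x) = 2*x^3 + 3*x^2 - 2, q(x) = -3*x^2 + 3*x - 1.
<p,q> = 24/5

Expand the product: p(x)·q(x) = -6*x^5 - 3*x^4 + 7*x^3 + 3*x^2 - 6*x + 2.
∫_{-1}^{1} of each monomial x^k gives [2/(k+1) if k even, 0 if k odd]. Integrating term-by-term (or equivalently evaluating the antiderivative F(x) = -x^6 - 3*x^5/5 + 7*x^4/4 + x^3 - 3*x^2 + 2*x at the endpoints):
  F(1) − F(−1) = 3/20 − (-93/20) = 24/5.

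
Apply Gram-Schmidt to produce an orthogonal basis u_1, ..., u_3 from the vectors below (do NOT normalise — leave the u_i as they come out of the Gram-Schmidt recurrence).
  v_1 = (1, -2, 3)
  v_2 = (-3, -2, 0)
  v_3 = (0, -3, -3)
Orthogonal basis:
  u_1 = (1, -2, 3)
  u_2 = (-43/14, -13/7, -3/14)
  u_3 = (306/181, -459/181, -408/181)

Apply the Gram-Schmidt recurrence
  u_1 = v_1
  u_i = v_i − Σ_{j<i} ((v_i · u_j) / (u_j · u_j)) · u_j.

Step by step this gives:
  u_1 = (1, -2, 3)
  u_2 = (-43/14, -13/7, -3/14)
  u_3 = (306/181, -459/181, -408/181)

Orthogonality check:
  u_2 · u_1 = 0 (should be 0)
  u_3 · u_1 = 0 (should be 0)
  u_3 · u_2 = 0 (should be 0)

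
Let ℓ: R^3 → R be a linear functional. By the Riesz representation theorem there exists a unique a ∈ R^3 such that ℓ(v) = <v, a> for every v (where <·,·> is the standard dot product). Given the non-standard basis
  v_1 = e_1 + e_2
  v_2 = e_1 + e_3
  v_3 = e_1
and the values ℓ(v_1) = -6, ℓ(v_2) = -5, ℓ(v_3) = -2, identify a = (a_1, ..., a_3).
a = (-2, -4, -3)

Write a = (a_1, ..., a_3) in the standard basis. For each basis vector v_i, ℓ(v_i) = <v_i, a> is a linear equation in the a_j's. Collect the n equations into a matrix system V a = ℓ, where row i of V is v_i (expressed in the standard basis). Since V is invertible (lower-triangular with 1s on the diagonal, up to permutation), solve by back-substitution:
  V =
[[1, 1, 0],
 [1, 0, 1],
 [1, 0, 0]]
  V a = (-6, -5, -2)
Solving gives a = (-2, -4, -3).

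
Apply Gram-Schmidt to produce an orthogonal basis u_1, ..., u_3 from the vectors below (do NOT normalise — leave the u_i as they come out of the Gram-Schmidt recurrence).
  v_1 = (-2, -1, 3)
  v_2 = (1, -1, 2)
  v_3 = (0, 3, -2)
Orthogonal basis:
  u_1 = (-2, -1, 3)
  u_2 = (12/7, -9/14, 13/14)
  u_3 = (15/59, 105/59, 45/59)

Apply the Gram-Schmidt recurrence
  u_1 = v_1
  u_i = v_i − Σ_{j<i} ((v_i · u_j) / (u_j · u_j)) · u_j.

Step by step this gives:
  u_1 = (-2, -1, 3)
  u_2 = (12/7, -9/14, 13/14)
  u_3 = (15/59, 105/59, 45/59)

Orthogonality check:
  u_2 · u_1 = 0 (should be 0)
  u_3 · u_1 = 0 (should be 0)
  u_3 · u_2 = 0 (should be 0)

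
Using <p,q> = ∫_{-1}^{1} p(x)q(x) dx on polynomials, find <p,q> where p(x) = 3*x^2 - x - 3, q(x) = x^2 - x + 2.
<p,q> = -122/15

Expand the product: p(x)·q(x) = 3*x^4 - 4*x^3 + 4*x^2 + x - 6.
∫_{-1}^{1} of each monomial x^k gives [2/(k+1) if k even, 0 if k odd]. Integrating term-by-term (or equivalently evaluating the antiderivative F(x) = 3*x^5/5 - x^4 + 4*x^3/3 + x^2/2 - 6*x at the endpoints):
  F(1) − F(−1) = -137/30 − (107/30) = -122/15.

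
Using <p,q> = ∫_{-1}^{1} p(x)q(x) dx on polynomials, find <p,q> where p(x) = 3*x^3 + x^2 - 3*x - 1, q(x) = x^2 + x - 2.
<p,q> = 8/5

Expand the product: p(x)·q(x) = 3*x^5 + 4*x^4 - 8*x^3 - 6*x^2 + 5*x + 2.
∫_{-1}^{1} of each monomial x^k gives [2/(k+1) if k even, 0 if k odd]. Integrating term-by-term (or equivalently evaluating the antiderivative F(x) = x^6/2 + 4*x^5/5 - 2*x^4 - 2*x^3 + 5*x^2/2 + 2*x at the endpoints):
  F(1) − F(−1) = 9/5 − (1/5) = 8/5.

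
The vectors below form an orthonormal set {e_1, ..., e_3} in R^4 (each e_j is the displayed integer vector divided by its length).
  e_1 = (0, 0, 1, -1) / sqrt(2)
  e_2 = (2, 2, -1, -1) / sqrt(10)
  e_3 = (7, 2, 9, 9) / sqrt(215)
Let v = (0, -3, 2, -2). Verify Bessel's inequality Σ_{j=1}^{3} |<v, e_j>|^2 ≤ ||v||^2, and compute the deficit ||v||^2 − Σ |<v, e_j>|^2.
Σ |<v, e_j>|^2 = 506/43; ||v||^2 = 17; deficit = 225/43

Write each e_j = u_j / sqrt(<u_j, u_j>) where u_j is the displayed integer vector. Then <v, e_j> = <v, u_j> / sqrt(<u_j, u_j>), so |<v, e_j>|^2 = <v, u_j>^2 / <u_j, u_j>.
Coefficients: <v, e_1> = 4/sqrt(2), <v, e_2> = -6/sqrt(10), <v, e_3> = -6/sqrt(215).
Square and sum: Σ |<v, e_j>|^2 = 506/43.
Compute ||v||^2 = v·v = 17.
Deficit = 17 − 506/43 = 225/43 ≥ 0, confirming Bessel's inequality. (The deficit equals ||v − Σ <v,e_j> e_j||^2, the squared distance from v to span{e_j}.)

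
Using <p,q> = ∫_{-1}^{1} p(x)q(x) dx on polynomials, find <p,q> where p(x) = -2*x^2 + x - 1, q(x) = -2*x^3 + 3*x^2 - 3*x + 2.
<p,q> = -208/15

Expand the product: p(x)·q(x) = 4*x^5 - 8*x^4 + 11*x^3 - 10*x^2 + 5*x - 2.
∫_{-1}^{1} of each monomial x^k gives [2/(k+1) if k even, 0 if k odd]. Integrating term-by-term (or equivalently evaluating the antiderivative F(x) = 2*x^6/3 - 8*x^5/5 + 11*x^4/4 - 10*x^3/3 + 5*x^2/2 - 2*x at the endpoints):
  F(1) − F(−1) = -61/60 − (257/20) = -208/15.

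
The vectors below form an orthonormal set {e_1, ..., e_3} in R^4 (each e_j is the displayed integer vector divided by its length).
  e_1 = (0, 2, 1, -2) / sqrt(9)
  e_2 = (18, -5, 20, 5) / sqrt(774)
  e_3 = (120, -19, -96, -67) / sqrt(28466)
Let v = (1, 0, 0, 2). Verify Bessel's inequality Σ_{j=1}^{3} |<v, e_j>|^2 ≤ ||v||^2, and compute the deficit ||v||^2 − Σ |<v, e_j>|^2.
Σ |<v, e_j>|^2 = 926/331; ||v||^2 = 5; deficit = 729/331

Write each e_j = u_j / sqrt(<u_j, u_j>) where u_j is the displayed integer vector. Then <v, e_j> = <v, u_j> / sqrt(<u_j, u_j>), so |<v, e_j>|^2 = <v, u_j>^2 / <u_j, u_j>.
Coefficients: <v, e_1> = -4/sqrt(9), <v, e_2> = 28/sqrt(774), <v, e_3> = -14/sqrt(28466).
Square and sum: Σ |<v, e_j>|^2 = 926/331.
Compute ||v||^2 = v·v = 5.
Deficit = 5 − 926/331 = 729/331 ≥ 0, confirming Bessel's inequality. (The deficit equals ||v − Σ <v,e_j> e_j||^2, the squared distance from v to span{e_j}.)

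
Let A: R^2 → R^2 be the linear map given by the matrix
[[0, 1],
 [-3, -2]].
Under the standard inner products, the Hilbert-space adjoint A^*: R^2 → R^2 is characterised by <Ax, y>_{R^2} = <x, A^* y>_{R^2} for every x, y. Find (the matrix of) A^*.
A^* = A^T =
[[0, -3],
 [1, -2]]

For real matrices with standard dot products, the defining identity <Ax, y> = <x, A^* y> gives (Ax)^T y = x^T (A^*) y, i.e. x^T A^T y = x^T (A^*) y. Since this holds for all x, y, we must have A^* = A^T. Therefore
A^* =
[[0, -3],
 [1, -2]].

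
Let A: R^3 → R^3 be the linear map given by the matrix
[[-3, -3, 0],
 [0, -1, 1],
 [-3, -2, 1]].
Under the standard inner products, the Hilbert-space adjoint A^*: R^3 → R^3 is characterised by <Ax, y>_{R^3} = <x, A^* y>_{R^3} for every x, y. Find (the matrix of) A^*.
A^* = A^T =
[[-3, 0, -3],
 [-3, -1, -2],
 [0, 1, 1]]

For real matrices with standard dot products, the defining identity <Ax, y> = <x, A^* y> gives (Ax)^T y = x^T (A^*) y, i.e. x^T A^T y = x^T (A^*) y. Since this holds for all x, y, we must have A^* = A^T. Therefore
A^* =
[[-3, 0, -3],
 [-3, -1, -2],
 [0, 1, 1]].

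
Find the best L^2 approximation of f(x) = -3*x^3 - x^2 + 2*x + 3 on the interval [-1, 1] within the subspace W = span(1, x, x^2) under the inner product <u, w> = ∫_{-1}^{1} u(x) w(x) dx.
g(x) = -x^2 + x/5 + 3

The best approximation g ∈ W is the orthogonal projection of f onto W. Writing g = a_0 + a_1 x + a_2 x^2, the coefficients solve the normal equations G · a = b where
  G_{ij} = <φ_i, φ_j> and b_i = <f, φ_i>, with φ_0 = 1, φ_1 = x, φ_2 = x^2.
G =
  [2, 0, 2/3]
  [0, 2/3, 0]
  [2/3, 0, 2/5],
b = (16/3, 2/15, 8/5).
Solving gives a_0 = 3, a_1 = 1/5, a_2 = -1, so
  g(x) = -x^2 + x/5 + 3.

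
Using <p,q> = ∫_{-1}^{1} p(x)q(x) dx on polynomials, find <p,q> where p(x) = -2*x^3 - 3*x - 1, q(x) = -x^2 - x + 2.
<p,q> = -8/15

Expand the product: p(x)·q(x) = 2*x^5 + 2*x^4 - x^3 + 4*x^2 - 5*x - 2.
∫_{-1}^{1} of each monomial x^k gives [2/(k+1) if k even, 0 if k odd]. Integrating term-by-term (or equivalently evaluating the antiderivative F(x) = x^6/3 + 2*x^5/5 - x^4/4 + 4*x^3/3 - 5*x^2/2 - 2*x at the endpoints):
  F(1) − F(−1) = -161/60 − (-43/20) = -8/15.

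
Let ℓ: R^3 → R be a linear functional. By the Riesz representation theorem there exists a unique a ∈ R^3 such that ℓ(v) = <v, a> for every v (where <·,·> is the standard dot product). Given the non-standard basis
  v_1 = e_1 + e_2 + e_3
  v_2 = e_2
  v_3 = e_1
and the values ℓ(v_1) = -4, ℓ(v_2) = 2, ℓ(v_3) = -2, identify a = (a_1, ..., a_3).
a = (-2, 2, -4)

Write a = (a_1, ..., a_3) in the standard basis. For each basis vector v_i, ℓ(v_i) = <v_i, a> is a linear equation in the a_j's. Collect the n equations into a matrix system V a = ℓ, where row i of V is v_i (expressed in the standard basis). Since V is invertible (lower-triangular with 1s on the diagonal, up to permutation), solve by back-substitution:
  V =
[[1, 1, 1],
 [0, 1, 0],
 [1, 0, 0]]
  V a = (-4, 2, -2)
Solving gives a = (-2, 2, -4).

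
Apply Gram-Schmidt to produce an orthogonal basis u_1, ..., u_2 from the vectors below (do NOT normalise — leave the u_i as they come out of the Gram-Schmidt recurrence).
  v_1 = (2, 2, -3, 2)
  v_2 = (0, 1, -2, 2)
Orthogonal basis:
  u_1 = (2, 2, -3, 2)
  u_2 = (-8/7, -1/7, -2/7, 6/7)

Apply the Gram-Schmidt recurrence
  u_1 = v_1
  u_i = v_i − Σ_{j<i} ((v_i · u_j) / (u_j · u_j)) · u_j.

Step by step this gives:
  u_1 = (2, 2, -3, 2)
  u_2 = (-8/7, -1/7, -2/7, 6/7)

Orthogonality check:
  u_2 · u_1 = 0 (should be 0)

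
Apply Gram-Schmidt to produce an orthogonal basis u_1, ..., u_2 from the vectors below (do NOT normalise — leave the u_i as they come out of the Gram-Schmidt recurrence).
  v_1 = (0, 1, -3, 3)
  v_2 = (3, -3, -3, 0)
Orthogonal basis:
  u_1 = (0, 1, -3, 3)
  u_2 = (3, -63/19, -39/19, -18/19)

Apply the Gram-Schmidt recurrence
  u_1 = v_1
  u_i = v_i − Σ_{j<i} ((v_i · u_j) / (u_j · u_j)) · u_j.

Step by step this gives:
  u_1 = (0, 1, -3, 3)
  u_2 = (3, -63/19, -39/19, -18/19)

Orthogonality check:
  u_2 · u_1 = 0 (should be 0)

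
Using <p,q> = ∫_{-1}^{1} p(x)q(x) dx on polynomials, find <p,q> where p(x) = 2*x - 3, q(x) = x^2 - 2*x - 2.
<p,q> = 22/3

Expand the product: p(x)·q(x) = 2*x^3 - 7*x^2 + 2*x + 6.
∫_{-1}^{1} of each monomial x^k gives [2/(k+1) if k even, 0 if k odd]. Integrating term-by-term (or equivalently evaluating the antiderivative F(x) = x^4/2 - 7*x^3/3 + x^2 + 6*x at the endpoints):
  F(1) − F(−1) = 31/6 − (-13/6) = 22/3.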